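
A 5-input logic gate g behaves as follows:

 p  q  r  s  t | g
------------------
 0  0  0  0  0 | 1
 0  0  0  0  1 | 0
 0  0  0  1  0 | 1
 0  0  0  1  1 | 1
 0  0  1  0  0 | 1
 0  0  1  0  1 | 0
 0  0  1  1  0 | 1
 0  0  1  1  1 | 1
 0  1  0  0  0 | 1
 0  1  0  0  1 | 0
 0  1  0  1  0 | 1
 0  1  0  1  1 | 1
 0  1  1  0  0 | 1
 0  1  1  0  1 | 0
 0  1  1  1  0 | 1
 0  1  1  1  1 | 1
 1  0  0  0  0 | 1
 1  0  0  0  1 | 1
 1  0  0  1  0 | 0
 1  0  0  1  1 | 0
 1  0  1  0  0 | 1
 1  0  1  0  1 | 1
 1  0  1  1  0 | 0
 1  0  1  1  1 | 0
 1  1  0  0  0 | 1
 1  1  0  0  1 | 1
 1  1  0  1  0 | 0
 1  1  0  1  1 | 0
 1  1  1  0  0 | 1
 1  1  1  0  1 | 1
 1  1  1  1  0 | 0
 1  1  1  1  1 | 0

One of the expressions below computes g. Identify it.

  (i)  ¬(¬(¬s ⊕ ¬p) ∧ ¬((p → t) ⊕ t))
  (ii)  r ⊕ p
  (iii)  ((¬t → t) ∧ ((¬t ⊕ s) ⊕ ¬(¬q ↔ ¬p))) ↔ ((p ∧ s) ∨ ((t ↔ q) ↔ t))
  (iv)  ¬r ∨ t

i

(ii) disagrees with g on (0,0,0,0,0) (formula → 0, table → 1); rule it out.
(iii) disagrees with g on (0,0,0,0,1) (formula → 1, table → 0); rule it out.
(iv) disagrees with g on (0,0,0,0,1) (formula → 1, table → 0); rule it out.
That leaves (i). Evaluating it on every row reproduces the table of g exactly.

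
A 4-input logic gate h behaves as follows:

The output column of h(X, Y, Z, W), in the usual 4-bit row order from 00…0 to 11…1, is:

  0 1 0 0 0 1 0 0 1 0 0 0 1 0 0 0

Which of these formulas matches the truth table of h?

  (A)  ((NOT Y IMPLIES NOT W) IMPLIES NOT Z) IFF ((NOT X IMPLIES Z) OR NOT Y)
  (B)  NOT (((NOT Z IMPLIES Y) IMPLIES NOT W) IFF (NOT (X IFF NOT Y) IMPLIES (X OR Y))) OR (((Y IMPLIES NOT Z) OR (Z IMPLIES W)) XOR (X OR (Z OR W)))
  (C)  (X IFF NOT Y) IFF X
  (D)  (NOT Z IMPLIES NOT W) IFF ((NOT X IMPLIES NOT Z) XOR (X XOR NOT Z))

(A) disagrees with h on (0,0,0,0) (formula → 1, table → 0); rule it out.
(B) disagrees with h on (0,0,0,0) (formula → 1, table → 0); rule it out.
(C) disagrees with h on (0,0,0,0) (formula → 1, table → 0); rule it out.
Only (D) survives; checking it on all 16 rows confirms it matches h.

D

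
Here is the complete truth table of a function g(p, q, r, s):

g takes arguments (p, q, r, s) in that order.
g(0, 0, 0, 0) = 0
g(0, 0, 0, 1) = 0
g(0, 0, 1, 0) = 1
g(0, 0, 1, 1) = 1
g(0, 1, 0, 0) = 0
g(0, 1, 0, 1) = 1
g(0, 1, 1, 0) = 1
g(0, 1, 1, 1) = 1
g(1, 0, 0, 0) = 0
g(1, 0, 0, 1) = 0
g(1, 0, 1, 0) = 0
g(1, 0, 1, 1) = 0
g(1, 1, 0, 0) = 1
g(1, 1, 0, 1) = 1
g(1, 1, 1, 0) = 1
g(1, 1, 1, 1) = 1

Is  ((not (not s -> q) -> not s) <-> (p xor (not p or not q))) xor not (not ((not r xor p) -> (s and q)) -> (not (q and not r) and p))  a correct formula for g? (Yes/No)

Test each input against both g and the formula:
  p=0, q=0, r=0, s=0: formula gives 0, g = 0 ✓
  p=0, q=0, r=0, s=1: formula gives 0, g = 0 ✓
  p=0, q=0, r=1, s=0: formula gives 1, g = 1 ✓
  p=0, q=0, r=1, s=1: formula gives 1, g = 1 ✓
  … (the remaining 12 rows also agree.)
Every row agrees, so the formula is equivalent.

Yes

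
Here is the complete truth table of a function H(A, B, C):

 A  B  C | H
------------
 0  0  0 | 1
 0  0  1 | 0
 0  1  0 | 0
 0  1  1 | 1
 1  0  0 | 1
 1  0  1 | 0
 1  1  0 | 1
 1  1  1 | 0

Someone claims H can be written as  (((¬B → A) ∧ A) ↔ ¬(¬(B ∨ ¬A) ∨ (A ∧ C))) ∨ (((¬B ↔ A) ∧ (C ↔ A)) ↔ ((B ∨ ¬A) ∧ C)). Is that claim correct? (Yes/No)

No

Check the formula against H row by row:
  A=0, B=0, C=0: formula gives 1, H = 1 ✓
  A=0, B=0, C=1: formula gives 0, H = 0 ✓
  A=0, B=1, C=0: formula gives 0, H = 0 ✓
  A=0, B=1, C=1: formula gives 0, but H = 1 ✗
A single disagreement suffices: at (0,1,1) they differ, so the formula does not compute H.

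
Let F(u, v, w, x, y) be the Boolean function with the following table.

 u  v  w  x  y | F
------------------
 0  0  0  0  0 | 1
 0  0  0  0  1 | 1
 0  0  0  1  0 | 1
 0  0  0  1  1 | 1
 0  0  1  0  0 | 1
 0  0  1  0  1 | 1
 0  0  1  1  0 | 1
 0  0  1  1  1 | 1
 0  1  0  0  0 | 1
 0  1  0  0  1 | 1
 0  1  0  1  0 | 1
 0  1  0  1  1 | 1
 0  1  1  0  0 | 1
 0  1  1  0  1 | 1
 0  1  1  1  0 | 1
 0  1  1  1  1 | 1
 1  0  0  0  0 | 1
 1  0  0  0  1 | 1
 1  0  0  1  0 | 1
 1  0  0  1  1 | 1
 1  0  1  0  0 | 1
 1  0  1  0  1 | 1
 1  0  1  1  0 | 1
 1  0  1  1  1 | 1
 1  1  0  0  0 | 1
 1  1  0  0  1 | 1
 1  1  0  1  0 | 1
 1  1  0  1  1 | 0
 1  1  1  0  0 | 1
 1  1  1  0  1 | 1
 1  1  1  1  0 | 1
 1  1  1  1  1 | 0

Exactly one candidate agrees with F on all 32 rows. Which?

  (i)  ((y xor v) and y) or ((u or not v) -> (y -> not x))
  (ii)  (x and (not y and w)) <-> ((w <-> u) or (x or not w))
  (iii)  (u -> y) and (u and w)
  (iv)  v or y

i

(ii): at (0,0,0,0,0) it gives 0, but F = 1 — eliminated.
(iii): at (0,0,0,0,0) it gives 0, but F = 1 — eliminated.
(iv): at (0,0,0,0,0) it gives 0, but F = 1 — eliminated.
(i) is the remaining candidate, and it agrees with F on all 32 inputs.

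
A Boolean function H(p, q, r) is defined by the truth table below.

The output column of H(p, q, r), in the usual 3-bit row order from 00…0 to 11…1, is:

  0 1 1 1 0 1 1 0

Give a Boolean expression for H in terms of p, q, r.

H(p, q, r) = not ((((not p and not q) and not r) or ((p and not q) and not r)) or ((p and q) and r))

The 0-rows are (0,0,0), (1,0,0), (1,1,1). Take each as a conjunction (¬p·¬q·¬r, p·¬q·¬r, p·q·r), form their disjunction, and complement — that gives a formula that is 1 everywhere H is.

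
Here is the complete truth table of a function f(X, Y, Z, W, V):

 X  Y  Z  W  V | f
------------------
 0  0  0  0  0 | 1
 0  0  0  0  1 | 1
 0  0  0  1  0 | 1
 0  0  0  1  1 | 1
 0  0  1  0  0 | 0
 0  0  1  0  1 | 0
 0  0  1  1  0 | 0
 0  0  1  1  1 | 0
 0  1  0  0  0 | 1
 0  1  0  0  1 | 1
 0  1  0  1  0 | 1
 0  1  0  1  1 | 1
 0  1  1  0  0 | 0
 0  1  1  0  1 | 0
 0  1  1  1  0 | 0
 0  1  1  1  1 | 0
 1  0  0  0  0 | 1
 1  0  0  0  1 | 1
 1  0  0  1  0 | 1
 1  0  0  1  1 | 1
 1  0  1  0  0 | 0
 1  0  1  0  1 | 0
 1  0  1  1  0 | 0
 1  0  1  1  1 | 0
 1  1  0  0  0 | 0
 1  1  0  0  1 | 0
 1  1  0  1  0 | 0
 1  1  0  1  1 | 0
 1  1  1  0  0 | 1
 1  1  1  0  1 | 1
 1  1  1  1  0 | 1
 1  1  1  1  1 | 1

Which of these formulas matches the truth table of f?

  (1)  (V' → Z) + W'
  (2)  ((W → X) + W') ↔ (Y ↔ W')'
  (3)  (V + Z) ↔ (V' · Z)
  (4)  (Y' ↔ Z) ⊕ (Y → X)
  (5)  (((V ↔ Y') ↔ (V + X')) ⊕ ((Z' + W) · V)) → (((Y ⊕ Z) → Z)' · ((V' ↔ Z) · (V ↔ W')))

4

(1) disagrees with f on (0,0,0,1,0) (formula → 0, table → 1); rule it out.
(2) disagrees with f on (0,0,1,0,0) (formula → 1, table → 0); rule it out.
(3) disagrees with f on (0,0,0,0,1) (formula → 0, table → 1); rule it out.
(5) disagrees with f on (0,0,1,0,0) (formula → 1, table → 0); rule it out.
(4) is the remaining candidate, and it agrees with f on all 32 inputs.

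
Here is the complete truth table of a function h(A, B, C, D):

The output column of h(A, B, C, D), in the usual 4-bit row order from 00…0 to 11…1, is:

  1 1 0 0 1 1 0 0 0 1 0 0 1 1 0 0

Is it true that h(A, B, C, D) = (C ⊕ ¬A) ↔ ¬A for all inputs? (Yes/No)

No

Evaluate (C ⊕ ¬A) ↔ ¬A on each row and compare to h:
  A=0, B=0, C=0, D=0: formula gives 1, h = 1 ✓
  A=0, B=0, C=0, D=1: formula gives 1, h = 1 ✓
  A=0, B=0, C=1, D=0: formula gives 0, h = 0 ✓
  A=0, B=0, C=1, D=1: formula gives 0, h = 0 ✓
  …
  A=1, B=0, C=0, D=0: formula gives 1, but h = 0 ✗
Since they disagree at (1,0,0,0), the expression is not a correct formula for h.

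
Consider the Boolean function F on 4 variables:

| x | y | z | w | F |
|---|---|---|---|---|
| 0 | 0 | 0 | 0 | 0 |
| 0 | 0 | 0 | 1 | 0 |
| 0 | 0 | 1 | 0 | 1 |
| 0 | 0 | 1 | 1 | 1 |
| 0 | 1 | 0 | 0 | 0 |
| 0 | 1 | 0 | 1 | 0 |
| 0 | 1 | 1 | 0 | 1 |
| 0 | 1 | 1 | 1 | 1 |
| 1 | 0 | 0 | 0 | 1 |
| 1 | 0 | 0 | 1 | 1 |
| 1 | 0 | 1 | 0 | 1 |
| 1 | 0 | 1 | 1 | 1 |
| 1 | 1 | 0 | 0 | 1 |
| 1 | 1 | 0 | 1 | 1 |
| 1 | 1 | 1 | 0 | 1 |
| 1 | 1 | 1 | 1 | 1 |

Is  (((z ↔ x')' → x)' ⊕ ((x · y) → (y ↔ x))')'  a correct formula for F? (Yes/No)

Test each input against both F and the formula:
  x=0, y=0, z=0, w=0: formula gives 0, F = 0 ✓
  x=0, y=0, z=0, w=1: formula gives 0, F = 0 ✓
  x=0, y=0, z=1, w=0: formula gives 1, F = 1 ✓
  x=0, y=0, z=1, w=1: formula gives 1, F = 1 ✓
  …and likewise for the remaining 12 rows.
No disagreement on any input; they are logically equivalent.

Yes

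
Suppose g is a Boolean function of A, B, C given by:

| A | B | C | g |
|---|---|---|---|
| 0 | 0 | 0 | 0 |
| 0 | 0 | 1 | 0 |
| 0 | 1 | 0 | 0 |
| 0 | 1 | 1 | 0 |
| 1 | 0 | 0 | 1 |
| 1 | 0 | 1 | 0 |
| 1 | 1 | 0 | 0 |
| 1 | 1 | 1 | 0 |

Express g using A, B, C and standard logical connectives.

g is 1 on exactly one input, (1,0,0), whose minterm is A·¬B·¬C. So g is just that conjunction.

g(A, B, C) = (A and not B) and not C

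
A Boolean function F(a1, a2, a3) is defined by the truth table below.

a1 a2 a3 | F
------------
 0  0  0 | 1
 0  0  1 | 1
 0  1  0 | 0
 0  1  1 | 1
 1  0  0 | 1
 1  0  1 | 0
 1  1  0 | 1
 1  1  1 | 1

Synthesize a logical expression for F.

F(a1, a2, a3) = not (((not a1 and a2) and not a3) or ((a1 and not a2) and a3))

There are just 2 zero rows: (0,1,0), (1,0,1). Their minterms are ¬a1·a2·¬a3, a1·¬a2·a3; the OR of those covers precisely the 0-outputs, and negating it yields F.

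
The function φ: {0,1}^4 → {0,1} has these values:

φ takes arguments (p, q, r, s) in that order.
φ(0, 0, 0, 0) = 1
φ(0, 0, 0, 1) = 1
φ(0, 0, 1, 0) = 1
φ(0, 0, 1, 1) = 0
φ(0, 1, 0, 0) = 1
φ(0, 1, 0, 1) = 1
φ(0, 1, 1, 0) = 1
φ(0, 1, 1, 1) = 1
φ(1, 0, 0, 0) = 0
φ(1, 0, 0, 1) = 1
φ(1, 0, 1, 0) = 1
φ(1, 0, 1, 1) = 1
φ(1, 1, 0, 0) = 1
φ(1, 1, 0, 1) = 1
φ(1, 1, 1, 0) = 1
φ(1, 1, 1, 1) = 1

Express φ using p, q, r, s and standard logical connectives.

φ(p, q, r, s) = ~((((~p & ~q) & r) & s) | (((p & ~q) & ~r) & ~s))

The 0-rows are (0,0,1,1), (1,0,0,0). Take each as a conjunction (¬p·¬q·r·s, p·¬q·¬r·¬s), form their disjunction, and complement — that gives a formula that is 1 everywhere φ is.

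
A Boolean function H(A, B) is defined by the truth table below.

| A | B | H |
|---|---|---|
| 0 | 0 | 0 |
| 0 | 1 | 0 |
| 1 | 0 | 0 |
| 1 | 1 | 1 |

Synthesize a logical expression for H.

The output is 1 only when every input is 1 — the AND of all inputs.

H(A, B) = A AND B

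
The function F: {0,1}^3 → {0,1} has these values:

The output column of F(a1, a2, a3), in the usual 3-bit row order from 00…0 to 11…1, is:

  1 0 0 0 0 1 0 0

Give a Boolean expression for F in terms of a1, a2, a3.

F(a1, a2, a3) = ((NOT a1 AND NOT a2) AND NOT a3) OR ((a1 AND NOT a2) AND a3)

F=1 on 2 inputs: (0,0,0), (1,0,1). Reading each as a conjunction of literals (¬a1·¬a2·¬a3, a1·¬a2·a3) and taking the OR gives the canonical DNF.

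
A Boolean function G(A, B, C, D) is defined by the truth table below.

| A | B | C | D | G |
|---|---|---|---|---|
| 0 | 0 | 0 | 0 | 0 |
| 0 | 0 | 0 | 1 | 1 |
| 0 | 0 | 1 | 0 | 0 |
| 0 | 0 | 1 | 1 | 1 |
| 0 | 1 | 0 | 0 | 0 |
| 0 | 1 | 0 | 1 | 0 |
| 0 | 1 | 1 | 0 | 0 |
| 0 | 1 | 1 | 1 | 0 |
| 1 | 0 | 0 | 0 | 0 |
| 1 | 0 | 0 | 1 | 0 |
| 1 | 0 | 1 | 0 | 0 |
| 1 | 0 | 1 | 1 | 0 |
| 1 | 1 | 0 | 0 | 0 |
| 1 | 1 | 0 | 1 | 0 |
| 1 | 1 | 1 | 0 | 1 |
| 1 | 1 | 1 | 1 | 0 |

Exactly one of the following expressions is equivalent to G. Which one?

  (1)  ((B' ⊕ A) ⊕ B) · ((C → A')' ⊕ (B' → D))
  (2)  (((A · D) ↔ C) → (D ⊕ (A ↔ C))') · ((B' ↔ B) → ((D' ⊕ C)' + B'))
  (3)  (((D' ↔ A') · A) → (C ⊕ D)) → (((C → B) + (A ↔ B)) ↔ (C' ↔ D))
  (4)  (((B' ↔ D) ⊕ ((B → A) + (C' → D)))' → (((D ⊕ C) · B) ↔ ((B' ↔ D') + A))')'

4

(1): at (0,1,0,0) it gives 1, but G = 0 — eliminated.
(2): at (0,0,1,0) it gives 1, but G = 0 — eliminated.
(3): at (0,0,1,0) it gives 1, but G = 0 — eliminated.
(4) is the remaining candidate, and it agrees with G on all 16 inputs.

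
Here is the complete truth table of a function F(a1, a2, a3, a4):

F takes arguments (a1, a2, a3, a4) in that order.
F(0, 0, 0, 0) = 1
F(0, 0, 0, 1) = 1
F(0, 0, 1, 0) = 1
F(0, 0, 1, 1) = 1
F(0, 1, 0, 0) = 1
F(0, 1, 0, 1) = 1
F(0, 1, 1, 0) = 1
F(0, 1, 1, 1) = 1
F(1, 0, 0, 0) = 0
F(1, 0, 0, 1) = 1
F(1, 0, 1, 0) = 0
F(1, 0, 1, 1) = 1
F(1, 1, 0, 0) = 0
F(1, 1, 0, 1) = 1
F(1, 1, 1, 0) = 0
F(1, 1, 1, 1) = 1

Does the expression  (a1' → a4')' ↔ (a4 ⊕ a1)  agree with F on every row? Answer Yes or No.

Check the formula against F row by row:
  a1=0, a2=0, a3=0, a4=0: formula gives 1, F = 1 ✓
  a1=0, a2=0, a3=0, a4=1: formula gives 1, F = 1 ✓
  a1=0, a2=0, a3=1, a4=0: formula gives 1, F = 1 ✓
  a1=0, a2=0, a3=1, a4=1: formula gives 1, F = 1 ✓
  … (the remaining 12 rows also agree.)
No disagreement on any input; they are logically equivalent.

Yes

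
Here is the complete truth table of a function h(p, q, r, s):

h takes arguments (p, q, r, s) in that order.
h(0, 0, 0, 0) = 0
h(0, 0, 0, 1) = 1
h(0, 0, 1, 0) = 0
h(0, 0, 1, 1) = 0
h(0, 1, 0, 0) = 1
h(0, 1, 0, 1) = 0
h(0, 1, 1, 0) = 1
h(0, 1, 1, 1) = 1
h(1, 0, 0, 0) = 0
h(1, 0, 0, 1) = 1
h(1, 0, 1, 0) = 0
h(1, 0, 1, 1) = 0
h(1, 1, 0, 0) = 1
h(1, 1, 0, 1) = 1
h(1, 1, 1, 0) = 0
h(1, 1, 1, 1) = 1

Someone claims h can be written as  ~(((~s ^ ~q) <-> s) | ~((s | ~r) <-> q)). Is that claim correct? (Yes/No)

Check the formula against h row by row:
  p=0, q=0, r=0, s=0: formula gives 0, h = 0 ✓
  p=0, q=0, r=0, s=1: formula gives 0, but h = 1 ✗
A single disagreement suffices: at (0,0,0,1) they differ, so the formula does not compute h.

No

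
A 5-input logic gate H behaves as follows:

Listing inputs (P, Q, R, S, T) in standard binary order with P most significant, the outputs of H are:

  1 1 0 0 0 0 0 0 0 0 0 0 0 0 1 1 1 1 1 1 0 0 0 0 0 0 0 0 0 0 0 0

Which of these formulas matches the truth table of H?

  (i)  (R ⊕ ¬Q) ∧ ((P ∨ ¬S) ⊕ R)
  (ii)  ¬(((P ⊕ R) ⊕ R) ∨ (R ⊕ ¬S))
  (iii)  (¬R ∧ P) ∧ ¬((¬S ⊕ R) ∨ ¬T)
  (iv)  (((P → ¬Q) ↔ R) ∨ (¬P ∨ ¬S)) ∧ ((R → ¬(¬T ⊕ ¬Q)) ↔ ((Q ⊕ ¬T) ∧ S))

i

(ii) fails at (0,0,0,0,0): the formula yields 0, H is 1.
(iii) fails at (0,0,0,0,0): the formula yields 0, H is 1.
(iv) fails at (0,0,0,0,0): the formula yields 0, H is 1.
Only (i) survives; checking it on all 32 rows confirms it matches H.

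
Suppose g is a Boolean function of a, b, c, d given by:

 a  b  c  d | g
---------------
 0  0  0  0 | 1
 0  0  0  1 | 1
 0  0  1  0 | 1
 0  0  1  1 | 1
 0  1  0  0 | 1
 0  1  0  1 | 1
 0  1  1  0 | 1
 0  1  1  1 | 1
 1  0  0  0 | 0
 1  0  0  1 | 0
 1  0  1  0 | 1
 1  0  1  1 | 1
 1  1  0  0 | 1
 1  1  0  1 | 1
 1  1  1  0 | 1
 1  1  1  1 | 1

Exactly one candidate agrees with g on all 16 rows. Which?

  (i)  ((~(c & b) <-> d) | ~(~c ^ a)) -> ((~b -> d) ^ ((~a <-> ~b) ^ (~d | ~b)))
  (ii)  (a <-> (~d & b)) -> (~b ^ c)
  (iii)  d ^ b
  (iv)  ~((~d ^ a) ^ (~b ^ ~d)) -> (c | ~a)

iv

(i) fails at (0,0,1,0): the formula yields 0, g is 1.
(ii) fails at (0,0,1,0): the formula yields 0, g is 1.
(iii) fails at (0,0,0,0): the formula yields 0, g is 1.
(iv) is the remaining candidate, and it agrees with g on all 16 inputs.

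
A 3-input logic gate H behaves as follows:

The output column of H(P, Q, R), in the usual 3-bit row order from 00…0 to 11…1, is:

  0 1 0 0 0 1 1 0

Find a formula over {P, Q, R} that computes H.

H(P, Q, R) = (((P' · Q') · R) + ((P · Q') · R)) + ((P · Q) · R')

H=1 on 3 inputs: (0,0,1), (1,0,1), (1,1,0). Reading each as a conjunction of literals (¬P·¬Q·R, P·¬Q·R, P·Q·¬R) and taking the OR gives the canonical DNF.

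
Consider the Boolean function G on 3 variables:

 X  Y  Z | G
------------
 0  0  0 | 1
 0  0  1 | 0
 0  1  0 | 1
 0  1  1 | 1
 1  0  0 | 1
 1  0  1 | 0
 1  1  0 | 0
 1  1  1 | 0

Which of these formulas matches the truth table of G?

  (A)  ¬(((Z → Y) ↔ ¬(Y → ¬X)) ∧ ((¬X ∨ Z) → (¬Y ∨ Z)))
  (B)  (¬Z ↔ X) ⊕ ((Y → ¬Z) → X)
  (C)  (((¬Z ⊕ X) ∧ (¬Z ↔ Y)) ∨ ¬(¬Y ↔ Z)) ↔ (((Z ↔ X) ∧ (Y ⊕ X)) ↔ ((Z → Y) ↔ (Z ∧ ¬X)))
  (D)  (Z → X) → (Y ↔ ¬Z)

(B) fails at (0,0,0): the formula yields 0, G is 1.
(C) fails at (0,1,0): the formula yields 0, G is 1.
(D) fails at (0,0,0): the formula yields 0, G is 1.
(A) is the remaining candidate, and it agrees with G on all 8 inputs.

A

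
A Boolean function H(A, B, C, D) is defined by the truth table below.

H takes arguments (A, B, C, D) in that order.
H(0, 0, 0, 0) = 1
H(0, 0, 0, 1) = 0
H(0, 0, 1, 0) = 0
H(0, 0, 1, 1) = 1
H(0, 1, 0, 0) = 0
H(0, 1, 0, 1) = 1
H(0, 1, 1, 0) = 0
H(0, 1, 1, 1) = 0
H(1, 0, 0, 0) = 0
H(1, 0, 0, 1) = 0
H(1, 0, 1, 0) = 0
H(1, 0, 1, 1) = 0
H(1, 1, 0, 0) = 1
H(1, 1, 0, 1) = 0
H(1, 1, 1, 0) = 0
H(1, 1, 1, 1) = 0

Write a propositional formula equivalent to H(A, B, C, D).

Collect the rows where H=1 — (0,0,0,0), (0,0,1,1), (0,1,0,1), (1,1,0,0) — and write one minterm per row: ¬A·¬B·¬C·¬D, ¬A·¬B·C·D, ¬A·B·¬C·D, A·B·¬C·¬D. Their union (logical OR) reproduces the table exactly.

H(A, B, C, D) = (((((A' · B') · C') · D') + (((A' · B') · C) · D)) + (((A' · B) · C') · D)) + (((A · B) · C') · D')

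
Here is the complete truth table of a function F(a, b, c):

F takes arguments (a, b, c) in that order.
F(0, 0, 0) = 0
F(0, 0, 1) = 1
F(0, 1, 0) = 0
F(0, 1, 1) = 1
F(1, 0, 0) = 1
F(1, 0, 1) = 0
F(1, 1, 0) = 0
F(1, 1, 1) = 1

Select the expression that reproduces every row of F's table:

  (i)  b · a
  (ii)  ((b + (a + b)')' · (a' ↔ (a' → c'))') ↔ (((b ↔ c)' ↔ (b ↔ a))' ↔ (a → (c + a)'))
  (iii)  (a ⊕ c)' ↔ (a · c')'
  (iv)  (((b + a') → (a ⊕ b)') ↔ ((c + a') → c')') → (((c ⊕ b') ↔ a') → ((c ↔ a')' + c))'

(i) fails at (0,0,1): the formula yields 0, F is 1.
(iii) fails at (0,0,0): the formula yields 1, F is 0.
(iv) fails at (0,0,0): the formula yields 1, F is 0.
That leaves (ii). Evaluating it on every row reproduces the table of F exactly.

ii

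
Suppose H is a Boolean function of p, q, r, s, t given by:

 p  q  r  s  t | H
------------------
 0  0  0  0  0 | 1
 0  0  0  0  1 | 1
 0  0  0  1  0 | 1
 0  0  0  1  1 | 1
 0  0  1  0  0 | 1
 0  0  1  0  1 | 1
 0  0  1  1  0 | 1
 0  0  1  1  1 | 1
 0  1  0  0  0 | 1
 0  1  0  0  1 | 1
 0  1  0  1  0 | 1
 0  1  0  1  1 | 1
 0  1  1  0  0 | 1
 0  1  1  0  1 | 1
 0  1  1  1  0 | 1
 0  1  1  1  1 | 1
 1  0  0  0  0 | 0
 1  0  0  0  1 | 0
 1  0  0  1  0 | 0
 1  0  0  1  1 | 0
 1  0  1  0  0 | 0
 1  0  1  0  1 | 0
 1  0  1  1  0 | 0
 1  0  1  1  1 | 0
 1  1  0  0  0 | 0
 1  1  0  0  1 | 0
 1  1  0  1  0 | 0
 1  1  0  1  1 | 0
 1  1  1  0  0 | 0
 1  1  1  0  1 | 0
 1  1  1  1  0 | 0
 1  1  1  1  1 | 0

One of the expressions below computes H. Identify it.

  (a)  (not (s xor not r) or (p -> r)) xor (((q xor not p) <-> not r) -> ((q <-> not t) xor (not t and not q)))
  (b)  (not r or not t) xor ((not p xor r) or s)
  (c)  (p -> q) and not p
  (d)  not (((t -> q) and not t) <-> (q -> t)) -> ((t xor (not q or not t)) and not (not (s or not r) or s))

(a): at (0,0,0,0,0) it gives 0, but H = 1 — eliminated.
(b): at (0,0,0,0,0) it gives 0, but H = 1 — eliminated.
(d): at (0,0,0,0,1) it gives 0, but H = 1 — eliminated.
Only (c) survives; checking it on all 32 rows confirms it matches H.

c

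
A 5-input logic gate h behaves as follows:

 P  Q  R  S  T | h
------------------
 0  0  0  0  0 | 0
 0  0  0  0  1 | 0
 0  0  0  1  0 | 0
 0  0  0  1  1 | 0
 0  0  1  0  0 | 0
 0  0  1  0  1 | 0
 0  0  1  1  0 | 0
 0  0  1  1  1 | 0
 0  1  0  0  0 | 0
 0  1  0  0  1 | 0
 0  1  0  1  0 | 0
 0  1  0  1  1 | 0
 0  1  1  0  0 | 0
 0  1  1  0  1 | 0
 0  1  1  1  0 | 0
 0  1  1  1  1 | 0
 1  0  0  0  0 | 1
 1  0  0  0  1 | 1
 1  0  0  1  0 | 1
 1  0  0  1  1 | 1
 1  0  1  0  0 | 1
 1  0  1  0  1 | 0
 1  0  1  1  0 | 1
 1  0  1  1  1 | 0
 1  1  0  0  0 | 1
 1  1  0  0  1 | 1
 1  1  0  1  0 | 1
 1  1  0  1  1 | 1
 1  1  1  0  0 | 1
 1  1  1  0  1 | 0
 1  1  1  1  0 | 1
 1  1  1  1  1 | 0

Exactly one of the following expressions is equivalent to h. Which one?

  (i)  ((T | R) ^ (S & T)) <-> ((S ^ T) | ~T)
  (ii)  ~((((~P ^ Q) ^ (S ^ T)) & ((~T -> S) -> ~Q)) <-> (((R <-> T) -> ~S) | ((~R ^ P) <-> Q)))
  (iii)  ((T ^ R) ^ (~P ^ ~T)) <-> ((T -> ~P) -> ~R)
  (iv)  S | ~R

(i) disagrees with h on (0,0,0,0,1) (formula → 1, table → 0); rule it out.
(ii) disagrees with h on (0,0,0,0,1) (formula → 1, table → 0); rule it out.
(iv) disagrees with h on (0,0,0,0,0) (formula → 1, table → 0); rule it out.
Only (iii) survives; checking it on all 32 rows confirms it matches h.

iii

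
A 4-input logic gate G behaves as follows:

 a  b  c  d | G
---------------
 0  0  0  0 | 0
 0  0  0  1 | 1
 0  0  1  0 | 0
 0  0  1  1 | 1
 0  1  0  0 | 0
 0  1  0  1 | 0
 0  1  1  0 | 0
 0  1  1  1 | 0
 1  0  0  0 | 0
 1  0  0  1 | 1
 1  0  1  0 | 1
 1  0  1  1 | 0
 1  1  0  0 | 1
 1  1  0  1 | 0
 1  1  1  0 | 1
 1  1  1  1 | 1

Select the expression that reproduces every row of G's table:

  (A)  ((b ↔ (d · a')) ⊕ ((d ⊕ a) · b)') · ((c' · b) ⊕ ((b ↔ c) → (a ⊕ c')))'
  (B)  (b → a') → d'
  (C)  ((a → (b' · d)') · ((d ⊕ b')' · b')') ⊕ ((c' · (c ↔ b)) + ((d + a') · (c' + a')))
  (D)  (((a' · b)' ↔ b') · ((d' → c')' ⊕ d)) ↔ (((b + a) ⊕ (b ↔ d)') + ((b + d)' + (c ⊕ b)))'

C

(A): at (0,0,0,1) it gives 0, but G = 1 — eliminated.
(B): at (0,0,0,0) it gives 1, but G = 0 — eliminated.
(D): at (0,0,0,0) it gives 1, but G = 0 — eliminated.
(C) is the remaining candidate, and it agrees with G on all 16 inputs.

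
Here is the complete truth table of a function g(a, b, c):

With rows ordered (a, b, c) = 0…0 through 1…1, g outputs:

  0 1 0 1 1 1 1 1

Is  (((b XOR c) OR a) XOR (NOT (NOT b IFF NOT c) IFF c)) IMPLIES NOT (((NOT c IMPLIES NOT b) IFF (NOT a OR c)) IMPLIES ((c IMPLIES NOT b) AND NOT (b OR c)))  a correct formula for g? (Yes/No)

Yes

Evaluate (((b XOR c) OR a) XOR (NOT (NOT b IFF NOT c) IFF c)) IMPLIES NOT (((NOT c IMPLIES NOT b) IFF (NOT a OR c)) IMPLIES ((c IMPLIES NOT b) AND NOT (b OR c))) on each row and compare to g:
  a=0, b=0, c=0: formula gives 0, g = 0 ✓
  a=0, b=0, c=1: formula gives 1, g = 1 ✓
  a=0, b=1, c=0: formula gives 0, g = 0 ✓
  a=0, b=1, c=1: formula gives 1, g = 1 ✓
  a=1, b=0, c=0: formula gives 1, g = 1 ✓
  … (the remaining 3 rows also agree.)
Every row agrees, so the formula is equivalent.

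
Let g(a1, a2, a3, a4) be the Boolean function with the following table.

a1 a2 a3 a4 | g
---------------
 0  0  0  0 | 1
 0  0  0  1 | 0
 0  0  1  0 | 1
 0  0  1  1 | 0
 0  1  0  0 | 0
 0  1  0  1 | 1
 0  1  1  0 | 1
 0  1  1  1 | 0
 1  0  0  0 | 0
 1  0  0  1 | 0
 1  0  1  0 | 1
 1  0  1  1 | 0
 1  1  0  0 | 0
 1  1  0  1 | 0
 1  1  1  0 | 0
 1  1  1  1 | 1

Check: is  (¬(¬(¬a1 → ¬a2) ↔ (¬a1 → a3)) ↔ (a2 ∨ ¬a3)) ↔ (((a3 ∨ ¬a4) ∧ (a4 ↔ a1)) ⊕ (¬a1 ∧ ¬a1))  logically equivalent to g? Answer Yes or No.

Test each input against both g and the formula:
  a1=0, a2=0, a3=0, a4=0: formula gives 1, g = 1 ✓
  a1=0, a2=0, a3=0, a4=1: formula gives 0, g = 0 ✓
  a1=0, a2=0, a3=1, a4=0: formula gives 1, g = 1 ✓
  a1=0, a2=0, a3=1, a4=1: formula gives 0, g = 0 ✓
  … (the remaining 12 rows also agree.)
Every row agrees, so the formula is equivalent.

Yes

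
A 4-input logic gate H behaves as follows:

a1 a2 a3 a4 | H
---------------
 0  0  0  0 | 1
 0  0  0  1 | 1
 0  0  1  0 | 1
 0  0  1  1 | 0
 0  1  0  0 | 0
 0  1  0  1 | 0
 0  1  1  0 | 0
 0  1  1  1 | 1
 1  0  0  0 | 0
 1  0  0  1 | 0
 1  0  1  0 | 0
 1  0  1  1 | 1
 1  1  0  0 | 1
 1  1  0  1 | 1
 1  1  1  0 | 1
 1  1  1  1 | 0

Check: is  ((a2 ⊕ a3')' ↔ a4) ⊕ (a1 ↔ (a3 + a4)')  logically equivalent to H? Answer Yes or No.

Evaluate ((a2 ⊕ a3')' ↔ a4) ⊕ (a1 ↔ (a3 + a4)') on each row and compare to H:
  a1=0, a2=0, a3=0, a4=0: formula gives 1, H = 1 ✓
  a1=0, a2=0, a3=0, a4=1: formula gives 1, H = 1 ✓
  a1=0, a2=0, a3=1, a4=0: formula gives 1, H = 1 ✓
  a1=0, a2=0, a3=1, a4=1: formula gives 0, H = 0 ✓
  …and likewise for the remaining 12 rows.
No disagreement on any input; they are logically equivalent.

Yes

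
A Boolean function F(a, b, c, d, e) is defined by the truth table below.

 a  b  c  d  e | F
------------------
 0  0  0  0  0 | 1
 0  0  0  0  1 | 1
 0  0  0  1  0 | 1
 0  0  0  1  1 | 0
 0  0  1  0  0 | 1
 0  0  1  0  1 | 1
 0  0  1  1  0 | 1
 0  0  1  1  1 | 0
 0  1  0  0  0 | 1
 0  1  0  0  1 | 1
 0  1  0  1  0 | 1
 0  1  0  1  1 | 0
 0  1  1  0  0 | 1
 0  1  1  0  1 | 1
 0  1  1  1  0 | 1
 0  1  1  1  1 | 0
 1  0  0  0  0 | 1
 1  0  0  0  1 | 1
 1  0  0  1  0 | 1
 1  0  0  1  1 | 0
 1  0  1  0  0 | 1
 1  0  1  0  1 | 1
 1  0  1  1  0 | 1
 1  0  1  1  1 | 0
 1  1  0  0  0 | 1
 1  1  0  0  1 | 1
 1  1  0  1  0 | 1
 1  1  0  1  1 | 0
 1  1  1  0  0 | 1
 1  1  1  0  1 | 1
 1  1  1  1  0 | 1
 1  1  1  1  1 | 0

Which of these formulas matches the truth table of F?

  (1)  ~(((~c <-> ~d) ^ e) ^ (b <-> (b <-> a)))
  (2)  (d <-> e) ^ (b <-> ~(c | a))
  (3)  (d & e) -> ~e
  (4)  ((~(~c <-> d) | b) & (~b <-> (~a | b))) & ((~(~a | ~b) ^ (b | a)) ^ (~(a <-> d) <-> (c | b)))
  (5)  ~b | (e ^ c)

3

(1) fails at (0,0,0,0,0): the formula yields 0, F is 1.
(2) fails at (0,0,0,0,1): the formula yields 0, F is 1.
(4) fails at (0,0,0,1,0): the formula yields 0, F is 1.
(5) fails at (0,0,0,1,1): the formula yields 1, F is 0.
(3) is the remaining candidate, and it agrees with F on all 32 inputs.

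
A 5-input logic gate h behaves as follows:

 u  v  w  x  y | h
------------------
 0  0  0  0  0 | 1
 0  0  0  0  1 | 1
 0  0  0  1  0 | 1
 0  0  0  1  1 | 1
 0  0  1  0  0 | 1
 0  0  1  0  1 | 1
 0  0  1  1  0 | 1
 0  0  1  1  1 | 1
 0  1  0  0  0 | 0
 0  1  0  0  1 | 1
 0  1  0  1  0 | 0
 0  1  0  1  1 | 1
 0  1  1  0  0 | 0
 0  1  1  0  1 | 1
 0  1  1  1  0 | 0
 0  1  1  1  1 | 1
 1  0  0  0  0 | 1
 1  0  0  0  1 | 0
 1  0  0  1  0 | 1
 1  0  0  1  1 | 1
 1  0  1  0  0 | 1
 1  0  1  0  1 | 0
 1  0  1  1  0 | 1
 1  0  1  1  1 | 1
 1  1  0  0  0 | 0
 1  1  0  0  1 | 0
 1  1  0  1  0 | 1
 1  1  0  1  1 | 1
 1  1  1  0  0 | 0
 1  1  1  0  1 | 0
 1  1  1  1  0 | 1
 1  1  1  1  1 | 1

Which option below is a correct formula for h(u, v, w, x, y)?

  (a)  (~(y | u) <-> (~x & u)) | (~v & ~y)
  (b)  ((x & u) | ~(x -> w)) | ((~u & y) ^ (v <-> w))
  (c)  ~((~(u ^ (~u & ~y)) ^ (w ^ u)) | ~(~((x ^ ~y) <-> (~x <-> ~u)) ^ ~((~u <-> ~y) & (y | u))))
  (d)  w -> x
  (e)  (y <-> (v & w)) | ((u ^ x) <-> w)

a

(b): at (0,0,0,0,1) it gives 0, but h = 1 — eliminated.
(c): at (0,0,0,0,1) it gives 0, but h = 1 — eliminated.
(d): at (0,0,1,0,0) it gives 0, but h = 1 — eliminated.
(e): at (0,0,0,1,1) it gives 0, but h = 1 — eliminated.
Only (a) survives; checking it on all 32 rows confirms it matches h.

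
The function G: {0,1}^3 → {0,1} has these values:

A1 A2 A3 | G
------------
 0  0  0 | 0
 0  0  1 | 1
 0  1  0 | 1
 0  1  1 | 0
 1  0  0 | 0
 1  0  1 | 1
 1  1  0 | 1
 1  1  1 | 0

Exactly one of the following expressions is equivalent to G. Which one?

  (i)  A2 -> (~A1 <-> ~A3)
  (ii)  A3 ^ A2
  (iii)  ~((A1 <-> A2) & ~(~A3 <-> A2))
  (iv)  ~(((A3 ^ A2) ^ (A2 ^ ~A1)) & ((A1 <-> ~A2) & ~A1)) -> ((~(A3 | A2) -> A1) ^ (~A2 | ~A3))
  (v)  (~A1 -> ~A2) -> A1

(i) disagrees with G on (0,0,0) (formula → 1, table → 0); rule it out.
(iii) disagrees with G on (0,1,1) (formula → 1, table → 0); rule it out.
(iv) disagrees with G on (0,0,0) (formula → 1, table → 0); rule it out.
(v) disagrees with G on (0,0,1) (formula → 0, table → 1); rule it out.
That leaves (ii). Evaluating it on every row reproduces the table of G exactly.

ii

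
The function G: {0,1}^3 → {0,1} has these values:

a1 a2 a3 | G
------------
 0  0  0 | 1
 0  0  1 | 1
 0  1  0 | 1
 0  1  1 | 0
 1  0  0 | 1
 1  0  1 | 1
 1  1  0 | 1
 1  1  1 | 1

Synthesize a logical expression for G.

G(a1, a2, a3) = not ((not a1 and a2) and a3)

G is 0 on exactly one input, (0,1,1), whose minterm is ¬a1·a2·a3. So G is the negation of that single conjunction.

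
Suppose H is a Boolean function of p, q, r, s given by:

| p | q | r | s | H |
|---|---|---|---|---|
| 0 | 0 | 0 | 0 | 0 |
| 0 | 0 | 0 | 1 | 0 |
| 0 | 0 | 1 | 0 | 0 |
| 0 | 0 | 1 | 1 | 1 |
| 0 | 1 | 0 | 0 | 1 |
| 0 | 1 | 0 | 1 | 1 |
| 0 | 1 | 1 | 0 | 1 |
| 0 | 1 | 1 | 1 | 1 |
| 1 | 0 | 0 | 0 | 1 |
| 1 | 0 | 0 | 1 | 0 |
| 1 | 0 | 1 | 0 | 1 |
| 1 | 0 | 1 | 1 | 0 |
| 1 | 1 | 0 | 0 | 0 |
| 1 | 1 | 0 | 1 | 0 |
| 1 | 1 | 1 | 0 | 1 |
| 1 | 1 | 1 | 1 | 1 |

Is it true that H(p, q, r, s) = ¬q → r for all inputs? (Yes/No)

No

Evaluate ¬q → r on each row and compare to H:
  p=0, q=0, r=0, s=0: formula gives 0, H = 0 ✓
  p=0, q=0, r=0, s=1: formula gives 0, H = 0 ✓
  p=0, q=0, r=1, s=0: formula gives 1, but H = 0 ✗
Since they disagree at (0,0,1,0), the expression is not a correct formula for H.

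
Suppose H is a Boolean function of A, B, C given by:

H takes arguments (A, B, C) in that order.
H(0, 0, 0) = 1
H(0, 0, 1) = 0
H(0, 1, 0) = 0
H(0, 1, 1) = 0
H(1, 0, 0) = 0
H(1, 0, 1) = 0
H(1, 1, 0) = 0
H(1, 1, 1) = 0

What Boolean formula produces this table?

The output is 1 only when every input is 0 — NOR of all inputs.

H(A, B, C) = ¬((A ∨ B) ∨ C)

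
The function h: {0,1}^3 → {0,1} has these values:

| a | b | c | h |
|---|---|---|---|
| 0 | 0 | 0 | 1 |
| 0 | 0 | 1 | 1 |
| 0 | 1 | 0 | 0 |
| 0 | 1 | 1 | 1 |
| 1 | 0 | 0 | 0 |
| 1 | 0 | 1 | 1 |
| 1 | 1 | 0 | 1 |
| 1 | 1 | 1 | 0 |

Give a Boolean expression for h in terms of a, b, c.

h(a, b, c) = ~((((~a & b) & ~c) | ((a & ~b) & ~c)) | ((a & b) & c))

The 0-rows are (0,1,0), (1,0,0), (1,1,1). Take each as a conjunction (¬a·b·¬c, a·¬b·¬c, a·b·c), form their disjunction, and complement — that gives a formula that is 1 everywhere h is.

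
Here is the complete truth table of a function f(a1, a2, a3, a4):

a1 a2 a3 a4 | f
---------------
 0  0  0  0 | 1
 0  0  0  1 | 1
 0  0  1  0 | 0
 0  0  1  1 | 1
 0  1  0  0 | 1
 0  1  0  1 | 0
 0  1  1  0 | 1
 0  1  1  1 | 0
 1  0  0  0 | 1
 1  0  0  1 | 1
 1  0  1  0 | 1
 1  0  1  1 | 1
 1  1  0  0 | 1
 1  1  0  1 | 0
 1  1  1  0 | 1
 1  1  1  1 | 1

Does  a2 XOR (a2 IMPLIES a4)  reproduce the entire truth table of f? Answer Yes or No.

Check the formula against f row by row:
  a1=0, a2=0, a3=0, a4=0: formula gives 1, f = 1 ✓
  a1=0, a2=0, a3=0, a4=1: formula gives 1, f = 1 ✓
  a1=0, a2=0, a3=1, a4=0: formula gives 1, but f = 0 ✗
A single disagreement suffices: at (0,0,1,0) they differ, so the formula does not compute f.

No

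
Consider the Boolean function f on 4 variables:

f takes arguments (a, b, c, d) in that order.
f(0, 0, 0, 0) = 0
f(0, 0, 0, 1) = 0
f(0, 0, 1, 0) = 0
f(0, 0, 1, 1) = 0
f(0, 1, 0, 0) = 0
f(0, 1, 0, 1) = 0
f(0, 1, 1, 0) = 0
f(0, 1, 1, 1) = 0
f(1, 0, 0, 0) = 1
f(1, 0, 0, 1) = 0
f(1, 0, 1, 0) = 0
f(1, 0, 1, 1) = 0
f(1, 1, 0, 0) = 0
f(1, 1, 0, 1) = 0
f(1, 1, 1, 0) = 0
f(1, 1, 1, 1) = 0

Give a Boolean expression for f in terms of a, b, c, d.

Only row (1,0,0,0) gives 1. That row's minterm a·¬b·¬c·¬d is f directly.

f(a, b, c, d) = ((a & ~b) & ~c) & ~d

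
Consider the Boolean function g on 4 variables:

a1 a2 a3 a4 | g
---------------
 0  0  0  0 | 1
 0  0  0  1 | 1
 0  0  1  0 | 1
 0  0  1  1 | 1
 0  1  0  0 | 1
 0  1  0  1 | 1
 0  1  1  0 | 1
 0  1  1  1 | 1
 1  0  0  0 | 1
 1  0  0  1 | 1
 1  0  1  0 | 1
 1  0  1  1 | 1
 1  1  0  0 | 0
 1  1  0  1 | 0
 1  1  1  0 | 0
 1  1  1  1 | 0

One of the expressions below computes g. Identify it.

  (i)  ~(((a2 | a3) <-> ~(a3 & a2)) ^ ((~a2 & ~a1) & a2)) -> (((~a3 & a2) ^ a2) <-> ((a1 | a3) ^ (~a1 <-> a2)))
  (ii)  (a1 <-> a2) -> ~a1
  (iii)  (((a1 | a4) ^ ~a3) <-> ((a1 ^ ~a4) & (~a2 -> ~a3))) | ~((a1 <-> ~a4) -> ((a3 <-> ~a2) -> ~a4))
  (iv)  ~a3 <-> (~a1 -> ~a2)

(i): at (0,1,1,0) it gives 0, but g = 1 — eliminated.
(iii): at (0,1,1,0) it gives 0, but g = 1 — eliminated.
(iv): at (0,0,1,0) it gives 0, but g = 1 — eliminated.
That leaves (ii). Evaluating it on every row reproduces the table of g exactly.

ii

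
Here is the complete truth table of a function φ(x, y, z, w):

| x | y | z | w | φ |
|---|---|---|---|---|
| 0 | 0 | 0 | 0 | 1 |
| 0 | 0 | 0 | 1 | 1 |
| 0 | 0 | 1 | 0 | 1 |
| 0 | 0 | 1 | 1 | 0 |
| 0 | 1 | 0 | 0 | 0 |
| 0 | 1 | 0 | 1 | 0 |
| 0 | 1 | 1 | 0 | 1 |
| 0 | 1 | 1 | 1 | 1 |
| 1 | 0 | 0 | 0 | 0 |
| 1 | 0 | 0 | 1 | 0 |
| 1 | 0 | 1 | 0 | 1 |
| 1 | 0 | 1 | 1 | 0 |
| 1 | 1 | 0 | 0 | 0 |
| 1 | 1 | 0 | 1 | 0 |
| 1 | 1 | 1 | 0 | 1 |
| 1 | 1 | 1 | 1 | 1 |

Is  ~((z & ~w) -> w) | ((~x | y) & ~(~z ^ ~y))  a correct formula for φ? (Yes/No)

Yes

Evaluate ~((z & ~w) -> w) | ((~x | y) & ~(~z ^ ~y)) on each row and compare to φ:
  x=0, y=0, z=0, w=0: formula gives 1, φ = 1 ✓
  x=0, y=0, z=0, w=1: formula gives 1, φ = 1 ✓
  x=0, y=0, z=1, w=0: formula gives 1, φ = 1 ✓
  x=0, y=0, z=1, w=1: formula gives 0, φ = 0 ✓
  …and likewise for the remaining 12 rows.
Every row agrees, so the formula is equivalent.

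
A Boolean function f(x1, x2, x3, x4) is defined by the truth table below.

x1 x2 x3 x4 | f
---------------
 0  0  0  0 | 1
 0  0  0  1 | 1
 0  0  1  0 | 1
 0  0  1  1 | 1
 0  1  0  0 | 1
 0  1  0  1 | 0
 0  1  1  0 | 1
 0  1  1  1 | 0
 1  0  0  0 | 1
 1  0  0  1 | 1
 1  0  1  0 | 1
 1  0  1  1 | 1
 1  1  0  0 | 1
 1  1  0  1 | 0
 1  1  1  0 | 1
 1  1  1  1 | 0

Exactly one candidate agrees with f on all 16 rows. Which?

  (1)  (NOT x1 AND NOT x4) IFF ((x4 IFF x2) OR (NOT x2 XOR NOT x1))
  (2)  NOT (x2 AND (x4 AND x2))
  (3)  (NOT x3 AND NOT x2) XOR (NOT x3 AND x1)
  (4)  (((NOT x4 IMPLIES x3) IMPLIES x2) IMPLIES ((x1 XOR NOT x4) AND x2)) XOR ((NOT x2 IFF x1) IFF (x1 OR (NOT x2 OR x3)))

2

(1) disagrees with f on (1,0,0,0) (formula → 0, table → 1); rule it out.
(3) disagrees with f on (0,0,1,0) (formula → 0, table → 1); rule it out.
(4) disagrees with f on (0,0,0,0) (formula → 0, table → 1); rule it out.
That leaves (2). Evaluating it on every row reproduces the table of f exactly.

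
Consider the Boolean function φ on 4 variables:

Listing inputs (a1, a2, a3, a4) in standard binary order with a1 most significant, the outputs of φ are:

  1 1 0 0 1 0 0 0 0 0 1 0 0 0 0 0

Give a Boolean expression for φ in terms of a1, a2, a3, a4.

The 1-rows are (0,0,0,0), (0,0,0,1), (0,1,0,0), (1,0,1,0). Each contributes one minterm — ¬a1·¬a2·¬a3·¬a4; ¬a1·¬a2·¬a3·a4; ¬a1·a2·¬a3·¬a4; a1·¬a2·a3·¬a4 — and their disjunction is a sum-of-products form of φ.

φ(a1, a2, a3, a4) = (((((~a1 & ~a2) & ~a3) & ~a4) | (((~a1 & ~a2) & ~a3) & a4)) | (((~a1 & a2) & ~a3) & ~a4)) | (((a1 & ~a2) & a3) & ~a4)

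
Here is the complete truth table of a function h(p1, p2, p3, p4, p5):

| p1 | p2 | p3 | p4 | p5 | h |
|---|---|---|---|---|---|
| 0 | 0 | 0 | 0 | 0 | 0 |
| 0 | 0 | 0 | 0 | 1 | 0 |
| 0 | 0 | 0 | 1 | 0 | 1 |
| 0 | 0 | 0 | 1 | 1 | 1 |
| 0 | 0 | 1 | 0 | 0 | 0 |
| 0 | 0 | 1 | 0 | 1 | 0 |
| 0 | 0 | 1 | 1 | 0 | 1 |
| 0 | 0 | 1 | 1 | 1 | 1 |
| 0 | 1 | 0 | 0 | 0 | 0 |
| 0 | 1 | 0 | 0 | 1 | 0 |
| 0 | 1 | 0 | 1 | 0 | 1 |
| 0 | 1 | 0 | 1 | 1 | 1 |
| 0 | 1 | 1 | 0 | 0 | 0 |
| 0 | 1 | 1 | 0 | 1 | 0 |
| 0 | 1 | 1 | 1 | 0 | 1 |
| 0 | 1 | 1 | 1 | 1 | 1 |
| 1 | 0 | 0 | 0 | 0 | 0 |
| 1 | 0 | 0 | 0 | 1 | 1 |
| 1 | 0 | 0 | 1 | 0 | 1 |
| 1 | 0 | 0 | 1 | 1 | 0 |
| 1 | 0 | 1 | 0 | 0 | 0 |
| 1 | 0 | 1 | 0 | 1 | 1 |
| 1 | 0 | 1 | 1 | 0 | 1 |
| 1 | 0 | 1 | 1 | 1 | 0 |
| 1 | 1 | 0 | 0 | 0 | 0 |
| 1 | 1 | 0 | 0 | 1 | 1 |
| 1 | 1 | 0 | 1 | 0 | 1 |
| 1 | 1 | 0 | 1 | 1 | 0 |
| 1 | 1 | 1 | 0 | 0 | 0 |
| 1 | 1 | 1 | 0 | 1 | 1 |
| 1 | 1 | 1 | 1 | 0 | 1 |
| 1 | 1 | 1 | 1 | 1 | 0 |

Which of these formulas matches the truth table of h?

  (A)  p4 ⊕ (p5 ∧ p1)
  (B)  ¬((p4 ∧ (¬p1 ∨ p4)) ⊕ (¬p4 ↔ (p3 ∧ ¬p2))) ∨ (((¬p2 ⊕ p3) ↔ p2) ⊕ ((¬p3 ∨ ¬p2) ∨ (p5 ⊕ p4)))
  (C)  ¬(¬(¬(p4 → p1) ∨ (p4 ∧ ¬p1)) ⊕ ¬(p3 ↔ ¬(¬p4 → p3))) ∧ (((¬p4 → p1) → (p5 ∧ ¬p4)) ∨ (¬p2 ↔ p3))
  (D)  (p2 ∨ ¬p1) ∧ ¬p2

(B) fails at (0,0,0,0,0): the formula yields 1, h is 0.
(C) fails at (0,0,0,0,0): the formula yields 1, h is 0.
(D) fails at (0,0,0,0,0): the formula yields 1, h is 0.
(A) is the remaining candidate, and it agrees with h on all 32 inputs.

A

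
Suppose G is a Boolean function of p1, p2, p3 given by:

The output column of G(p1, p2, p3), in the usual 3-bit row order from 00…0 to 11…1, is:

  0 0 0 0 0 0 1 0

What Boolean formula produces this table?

Only row (1,1,0) gives 1. That row's minterm p1·p2·¬p3 is G directly.

G(p1, p2, p3) = (p1 · p2) · p3'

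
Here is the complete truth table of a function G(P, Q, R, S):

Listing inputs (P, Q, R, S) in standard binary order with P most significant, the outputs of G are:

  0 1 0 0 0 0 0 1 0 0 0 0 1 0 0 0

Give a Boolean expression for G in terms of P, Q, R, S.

Collect the rows where G=1 — (0,0,0,1), (0,1,1,1), (1,1,0,0) — and write one minterm per row: ¬P·¬Q·¬R·S, ¬P·Q·R·S, P·Q·¬R·¬S. Their union (logical OR) reproduces the table exactly.

G(P, Q, R, S) = ((((P' · Q') · R') · S) + (((P' · Q) · R) · S)) + (((P · Q) · R') · S')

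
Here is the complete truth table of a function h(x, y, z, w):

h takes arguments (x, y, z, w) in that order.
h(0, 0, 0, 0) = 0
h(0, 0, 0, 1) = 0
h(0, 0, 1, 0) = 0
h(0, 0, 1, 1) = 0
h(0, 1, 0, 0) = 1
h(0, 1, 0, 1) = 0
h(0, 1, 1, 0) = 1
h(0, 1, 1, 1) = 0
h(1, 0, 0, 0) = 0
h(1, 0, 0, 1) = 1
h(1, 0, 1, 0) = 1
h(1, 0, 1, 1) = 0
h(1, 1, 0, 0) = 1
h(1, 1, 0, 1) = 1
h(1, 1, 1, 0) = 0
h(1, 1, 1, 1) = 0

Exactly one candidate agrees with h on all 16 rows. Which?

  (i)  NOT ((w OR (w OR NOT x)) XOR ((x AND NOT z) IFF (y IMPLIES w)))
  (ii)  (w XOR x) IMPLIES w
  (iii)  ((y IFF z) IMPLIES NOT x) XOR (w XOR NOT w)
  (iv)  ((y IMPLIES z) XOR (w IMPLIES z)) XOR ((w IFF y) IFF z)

(ii) fails at (0,0,0,0): the formula yields 1, h is 0.
(iii) fails at (0,1,0,0): the formula yields 0, h is 1.
(iv) fails at (0,0,1,0): the formula yields 1, h is 0.
That leaves (i). Evaluating it on every row reproduces the table of h exactly.

i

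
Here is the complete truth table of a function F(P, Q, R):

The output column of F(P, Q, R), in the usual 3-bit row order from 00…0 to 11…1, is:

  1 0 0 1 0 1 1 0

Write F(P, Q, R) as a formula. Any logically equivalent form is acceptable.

F(P, Q, R) = NOT ((P XOR Q) XOR R)

The output is 1 exactly when an even number of inputs are 1 — the complement of 3-way XOR.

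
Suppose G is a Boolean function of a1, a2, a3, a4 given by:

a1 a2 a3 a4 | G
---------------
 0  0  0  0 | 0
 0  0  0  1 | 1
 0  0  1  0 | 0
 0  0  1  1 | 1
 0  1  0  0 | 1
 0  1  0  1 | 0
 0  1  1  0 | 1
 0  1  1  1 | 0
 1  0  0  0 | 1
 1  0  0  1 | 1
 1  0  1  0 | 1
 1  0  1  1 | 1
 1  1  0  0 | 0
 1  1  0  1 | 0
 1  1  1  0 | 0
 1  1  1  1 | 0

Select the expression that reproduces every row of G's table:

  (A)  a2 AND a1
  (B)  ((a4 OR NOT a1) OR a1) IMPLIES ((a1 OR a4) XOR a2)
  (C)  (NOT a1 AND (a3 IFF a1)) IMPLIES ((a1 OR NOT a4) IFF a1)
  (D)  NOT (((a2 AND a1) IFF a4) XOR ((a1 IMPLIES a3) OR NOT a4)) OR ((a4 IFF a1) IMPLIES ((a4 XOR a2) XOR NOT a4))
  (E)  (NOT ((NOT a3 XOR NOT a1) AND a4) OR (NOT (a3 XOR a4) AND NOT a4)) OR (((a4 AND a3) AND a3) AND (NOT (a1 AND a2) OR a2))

(A) disagrees with G on (0,0,0,1) (formula → 0, table → 1); rule it out.
(C) disagrees with G on (0,0,1,0) (formula → 1, table → 0); rule it out.
(D) disagrees with G on (0,0,0,0) (formula → 1, table → 0); rule it out.
(E) disagrees with G on (0,0,0,0) (formula → 1, table → 0); rule it out.
That leaves (B). Evaluating it on every row reproduces the table of G exactly.

B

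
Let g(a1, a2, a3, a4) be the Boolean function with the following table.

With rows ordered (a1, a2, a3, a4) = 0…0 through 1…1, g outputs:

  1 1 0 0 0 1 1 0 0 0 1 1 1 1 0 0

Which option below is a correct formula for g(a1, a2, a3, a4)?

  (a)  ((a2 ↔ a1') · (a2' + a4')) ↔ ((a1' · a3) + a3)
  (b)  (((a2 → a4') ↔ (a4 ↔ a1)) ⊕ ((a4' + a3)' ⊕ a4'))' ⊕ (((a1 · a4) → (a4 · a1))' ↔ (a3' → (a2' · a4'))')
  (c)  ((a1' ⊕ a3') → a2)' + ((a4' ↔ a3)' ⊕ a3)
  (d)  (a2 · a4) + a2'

a

(b) fails at (0,0,0,0): the formula yields 0, g is 1.
(c) fails at (0,0,0,1): the formula yields 0, g is 1.
(d) fails at (0,0,1,0): the formula yields 1, g is 0.
(a) is the remaining candidate, and it agrees with g on all 16 inputs.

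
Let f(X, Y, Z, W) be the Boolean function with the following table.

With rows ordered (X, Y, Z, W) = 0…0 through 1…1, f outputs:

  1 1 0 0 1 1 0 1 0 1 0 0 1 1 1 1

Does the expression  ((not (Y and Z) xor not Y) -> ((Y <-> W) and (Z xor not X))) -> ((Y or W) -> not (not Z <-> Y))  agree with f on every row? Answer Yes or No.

No

Test each input against both f and the formula:
  X=0, Y=0, Z=0, W=0: formula gives 1, f = 1 ✓
  X=0, Y=0, Z=0, W=1: formula gives 1, f = 1 ✓
  X=0, Y=0, Z=1, W=0: formula gives 1, but f = 0 ✗
Since they disagree at (0,0,1,0), the expression is not a correct formula for f.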